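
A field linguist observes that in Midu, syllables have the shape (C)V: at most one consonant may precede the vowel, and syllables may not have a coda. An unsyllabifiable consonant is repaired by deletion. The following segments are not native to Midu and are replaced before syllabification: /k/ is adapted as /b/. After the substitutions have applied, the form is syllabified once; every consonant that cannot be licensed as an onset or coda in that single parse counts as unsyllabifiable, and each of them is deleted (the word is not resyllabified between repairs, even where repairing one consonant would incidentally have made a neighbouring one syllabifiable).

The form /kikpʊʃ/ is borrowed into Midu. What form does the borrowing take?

Substitution: /k/ → /b/, giving /bibpʊʃ/.
Syllabifying with onset maximization leaves /b/, /ʃ/ stranded (no codas are permitted; onsets are limited to one consonant).
Deleting the stranded consonants removes /b/, /ʃ/.

bipʊ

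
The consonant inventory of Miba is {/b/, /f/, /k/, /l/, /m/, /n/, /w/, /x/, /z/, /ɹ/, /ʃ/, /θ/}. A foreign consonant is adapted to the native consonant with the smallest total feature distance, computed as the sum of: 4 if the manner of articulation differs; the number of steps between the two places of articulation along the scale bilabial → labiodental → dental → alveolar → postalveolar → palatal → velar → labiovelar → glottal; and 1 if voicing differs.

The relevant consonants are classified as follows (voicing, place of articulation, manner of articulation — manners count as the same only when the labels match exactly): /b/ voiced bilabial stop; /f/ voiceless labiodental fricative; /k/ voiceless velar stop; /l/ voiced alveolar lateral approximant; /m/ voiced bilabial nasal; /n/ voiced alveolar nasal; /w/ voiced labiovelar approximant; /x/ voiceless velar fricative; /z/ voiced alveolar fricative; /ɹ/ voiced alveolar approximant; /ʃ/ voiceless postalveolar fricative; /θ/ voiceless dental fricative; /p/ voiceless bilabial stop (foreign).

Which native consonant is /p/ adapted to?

/b/ is closest: same manner (stop), place distance 0 (bilabial→bilabial), voicing differs (+1); total 1. Next closest is /f/ at distance 5.

b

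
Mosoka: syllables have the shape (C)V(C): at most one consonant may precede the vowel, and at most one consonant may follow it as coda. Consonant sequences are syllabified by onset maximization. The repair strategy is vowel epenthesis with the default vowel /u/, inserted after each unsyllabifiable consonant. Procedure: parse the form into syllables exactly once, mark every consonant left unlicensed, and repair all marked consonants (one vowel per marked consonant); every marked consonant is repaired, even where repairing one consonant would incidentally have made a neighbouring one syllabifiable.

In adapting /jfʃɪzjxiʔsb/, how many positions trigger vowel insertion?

The unsyllabifiable consonants are /j/, /f/, /j/, /s/, /b/; each receives one epenthetic vowel.

5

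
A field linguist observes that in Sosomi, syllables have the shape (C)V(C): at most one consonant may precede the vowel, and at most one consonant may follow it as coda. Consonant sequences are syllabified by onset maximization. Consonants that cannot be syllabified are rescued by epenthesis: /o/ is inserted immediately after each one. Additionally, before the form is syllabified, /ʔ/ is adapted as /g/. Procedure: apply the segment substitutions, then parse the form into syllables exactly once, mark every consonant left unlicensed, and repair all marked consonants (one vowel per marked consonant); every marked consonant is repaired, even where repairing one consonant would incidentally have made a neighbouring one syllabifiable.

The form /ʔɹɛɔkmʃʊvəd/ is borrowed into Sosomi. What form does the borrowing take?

Substitution: /ʔ/ → /g/, giving /gɹɛɔkmʃʊvəd/.
Under (C)V(C), the unsyllabifiable consonants are /g/, /m/ (at most one coda consonant is licensed; onsets are limited to one consonant).
Inserting the epenthetic vowel yields /g/ → /go/, /m/ → /mo/.

goɹɛɔkmoʃʊvəd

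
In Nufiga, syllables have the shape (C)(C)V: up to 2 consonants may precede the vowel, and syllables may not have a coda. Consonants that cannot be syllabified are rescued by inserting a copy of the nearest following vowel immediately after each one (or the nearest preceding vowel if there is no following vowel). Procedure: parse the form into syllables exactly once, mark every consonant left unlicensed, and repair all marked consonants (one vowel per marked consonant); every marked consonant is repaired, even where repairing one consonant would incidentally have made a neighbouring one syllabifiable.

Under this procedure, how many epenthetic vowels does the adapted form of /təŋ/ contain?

The unsyllabifiable consonants are /ŋ/; each receives one epenthetic vowel.

1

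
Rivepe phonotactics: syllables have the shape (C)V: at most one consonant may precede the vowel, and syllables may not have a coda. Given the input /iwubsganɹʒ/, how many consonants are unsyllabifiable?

5

Syllabifying with onset maximization leaves /b/, /s/, /n/, /ɹ/, /ʒ/ stranded (no codas are permitted; onsets are limited to one consonant).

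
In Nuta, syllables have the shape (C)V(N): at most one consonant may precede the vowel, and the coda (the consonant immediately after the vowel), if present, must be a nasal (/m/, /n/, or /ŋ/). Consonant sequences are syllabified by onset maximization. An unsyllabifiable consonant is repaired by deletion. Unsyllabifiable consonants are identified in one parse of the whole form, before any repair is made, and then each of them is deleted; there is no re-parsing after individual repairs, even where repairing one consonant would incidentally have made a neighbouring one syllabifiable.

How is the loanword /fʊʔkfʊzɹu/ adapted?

Syllabifying with onset maximization leaves /ʔ/, /k/, /z/ stranded (only a nasal (/m/, /n/, or /ŋ/) is licensed in coda position; onsets are limited to one consonant).
Deletion applies to /ʔ/, /k/, /z/.

fʊfʊɹu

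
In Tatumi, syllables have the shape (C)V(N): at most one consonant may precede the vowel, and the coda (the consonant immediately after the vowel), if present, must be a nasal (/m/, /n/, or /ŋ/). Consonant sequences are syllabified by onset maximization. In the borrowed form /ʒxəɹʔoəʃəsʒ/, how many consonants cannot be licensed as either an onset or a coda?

4

Under (C)V(N), the unsyllabifiable consonants are /ʒ/, /ɹ/, /s/, /ʒ/ (only a nasal (/m/, /n/, or /ŋ/) is licensed in coda position; onsets are limited to one consonant).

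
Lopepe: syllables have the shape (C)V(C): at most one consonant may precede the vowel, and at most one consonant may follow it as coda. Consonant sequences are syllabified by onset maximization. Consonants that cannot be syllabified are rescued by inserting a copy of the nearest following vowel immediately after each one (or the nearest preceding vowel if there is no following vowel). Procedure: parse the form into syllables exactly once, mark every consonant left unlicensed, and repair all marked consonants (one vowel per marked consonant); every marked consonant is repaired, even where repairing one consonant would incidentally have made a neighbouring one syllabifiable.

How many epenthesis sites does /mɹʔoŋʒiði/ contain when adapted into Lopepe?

The unsyllabifiable consonants are /m/, /ɹ/; each receives one epenthetic vowel.

2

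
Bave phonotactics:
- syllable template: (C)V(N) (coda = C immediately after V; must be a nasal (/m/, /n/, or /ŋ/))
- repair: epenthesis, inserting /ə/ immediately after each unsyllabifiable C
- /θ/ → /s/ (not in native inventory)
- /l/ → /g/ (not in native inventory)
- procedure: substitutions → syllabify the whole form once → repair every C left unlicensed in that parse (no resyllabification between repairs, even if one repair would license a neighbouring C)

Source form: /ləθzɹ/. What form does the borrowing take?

gəsəzəɹə

Substitution: /l/ → /g/, /θ/ → /s/, giving /gəszɹ/.
Syllabifying with onset maximization leaves /s/, /z/, /ɹ/ stranded (only a nasal (/m/, /n/, or /ŋ/) is licensed in coda position; onsets are limited to one consonant).
Inserting the epenthetic vowel yields /s/ → /sə/, /z/ → /zə/, /ɹ/ → /ɹə/.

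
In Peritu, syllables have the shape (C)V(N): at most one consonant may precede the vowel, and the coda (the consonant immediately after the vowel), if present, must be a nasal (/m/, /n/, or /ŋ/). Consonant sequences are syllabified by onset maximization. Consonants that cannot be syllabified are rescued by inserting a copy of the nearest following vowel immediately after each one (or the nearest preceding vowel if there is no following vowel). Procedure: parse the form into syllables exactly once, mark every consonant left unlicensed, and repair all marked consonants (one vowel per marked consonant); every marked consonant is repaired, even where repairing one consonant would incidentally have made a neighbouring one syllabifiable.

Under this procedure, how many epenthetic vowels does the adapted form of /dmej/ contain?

2

The unsyllabifiable consonants are /d/, /j/; each receives one epenthetic vowel.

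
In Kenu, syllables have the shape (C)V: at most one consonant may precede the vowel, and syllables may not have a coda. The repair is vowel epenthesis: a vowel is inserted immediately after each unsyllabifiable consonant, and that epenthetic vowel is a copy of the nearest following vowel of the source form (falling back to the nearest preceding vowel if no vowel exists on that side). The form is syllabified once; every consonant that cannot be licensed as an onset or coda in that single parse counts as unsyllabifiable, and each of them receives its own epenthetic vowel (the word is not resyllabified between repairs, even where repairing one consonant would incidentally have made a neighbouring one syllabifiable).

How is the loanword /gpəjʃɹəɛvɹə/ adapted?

Syllabifying with onset maximization leaves /g/, /j/, /ʃ/, /v/ stranded (no codas are permitted; onsets are limited to one consonant).
Epenthesis after each stranded consonant: /g/ → /gə/, /j/ → /jə/, /ʃ/ → /ʃə/, /v/ → /və/.

gəpəjəʃəɹəɛvəɹə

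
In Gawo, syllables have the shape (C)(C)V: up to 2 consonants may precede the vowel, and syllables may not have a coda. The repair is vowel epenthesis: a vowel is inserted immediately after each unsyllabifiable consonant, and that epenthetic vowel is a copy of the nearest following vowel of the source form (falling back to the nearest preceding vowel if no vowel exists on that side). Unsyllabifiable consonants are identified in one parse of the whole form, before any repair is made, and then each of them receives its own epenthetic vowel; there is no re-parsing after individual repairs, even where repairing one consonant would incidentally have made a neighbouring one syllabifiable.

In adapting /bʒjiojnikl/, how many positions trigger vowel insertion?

3

The unsyllabifiable consonants are /b/, /k/, /l/; each receives one epenthetic vowel.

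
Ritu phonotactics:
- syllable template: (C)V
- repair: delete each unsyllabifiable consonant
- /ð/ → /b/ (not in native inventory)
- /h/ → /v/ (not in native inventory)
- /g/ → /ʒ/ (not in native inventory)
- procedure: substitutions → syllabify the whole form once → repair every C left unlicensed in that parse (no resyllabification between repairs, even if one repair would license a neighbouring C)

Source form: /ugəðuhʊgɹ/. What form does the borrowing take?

Substitution: /g/ → /ʒ/, /ð/ → /b/, /h/ → /v/, giving /uʒəbuvʊʒɹ/.
Syllabifying with onset maximization leaves /ʒ/, /ɹ/ stranded (no codas are permitted; onsets are limited to one consonant).
Deletion applies to /ʒ/, /ɹ/.

uʒəbuvʊ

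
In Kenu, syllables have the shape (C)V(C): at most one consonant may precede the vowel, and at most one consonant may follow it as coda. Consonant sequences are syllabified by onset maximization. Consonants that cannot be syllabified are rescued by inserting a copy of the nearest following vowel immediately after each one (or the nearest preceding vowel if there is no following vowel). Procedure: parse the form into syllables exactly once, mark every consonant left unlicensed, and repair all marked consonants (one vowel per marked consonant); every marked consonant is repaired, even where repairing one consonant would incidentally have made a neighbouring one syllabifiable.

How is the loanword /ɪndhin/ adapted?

The consonants /d/ cannot be parsed into a legal (C)V(C) syllable (at most one coda consonant is licensed; onsets are limited to one consonant).
Inserting the epenthetic vowel yields /d/ → /di/.

ɪndihin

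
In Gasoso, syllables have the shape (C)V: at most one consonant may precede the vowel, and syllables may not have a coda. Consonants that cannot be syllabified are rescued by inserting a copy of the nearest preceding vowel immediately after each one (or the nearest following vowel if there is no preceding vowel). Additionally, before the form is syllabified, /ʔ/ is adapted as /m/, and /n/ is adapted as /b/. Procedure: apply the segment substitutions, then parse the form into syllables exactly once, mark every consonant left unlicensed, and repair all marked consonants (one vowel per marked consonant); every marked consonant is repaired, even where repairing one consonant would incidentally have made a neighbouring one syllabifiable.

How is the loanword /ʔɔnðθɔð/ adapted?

mɔbɔðɔθɔðɔ

Substitution: /ʔ/ → /m/, /n/ → /b/, giving /mɔbðθɔð/.
The consonants /b/, /ð/, /ð/ cannot be parsed into a legal (C)V syllable (no codas are permitted; onsets are limited to one consonant).
Inserting the epenthetic vowel yields /b/ → /bɔ/, /ð/ → /ðɔ/, /ð/ → /ðɔ/.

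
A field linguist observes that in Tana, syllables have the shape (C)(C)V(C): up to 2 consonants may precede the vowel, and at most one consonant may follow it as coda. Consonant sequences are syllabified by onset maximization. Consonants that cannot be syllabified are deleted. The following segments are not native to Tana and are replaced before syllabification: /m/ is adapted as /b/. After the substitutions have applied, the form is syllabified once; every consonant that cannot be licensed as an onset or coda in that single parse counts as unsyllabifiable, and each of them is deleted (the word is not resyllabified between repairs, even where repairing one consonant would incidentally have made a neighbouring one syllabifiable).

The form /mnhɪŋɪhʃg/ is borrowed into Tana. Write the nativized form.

nhɪŋɪh

Substitution: /m/ → /b/, giving /bnhɪŋɪhʃg/.
The consonants /b/, /ʃ/, /g/ cannot be parsed into a legal (C)(C)V(C) syllable (at most one coda consonant is licensed; onsets may contain at most 2 consonants).
Each unlicensed consonant is deleted: /b/, /ʃ/, /g/.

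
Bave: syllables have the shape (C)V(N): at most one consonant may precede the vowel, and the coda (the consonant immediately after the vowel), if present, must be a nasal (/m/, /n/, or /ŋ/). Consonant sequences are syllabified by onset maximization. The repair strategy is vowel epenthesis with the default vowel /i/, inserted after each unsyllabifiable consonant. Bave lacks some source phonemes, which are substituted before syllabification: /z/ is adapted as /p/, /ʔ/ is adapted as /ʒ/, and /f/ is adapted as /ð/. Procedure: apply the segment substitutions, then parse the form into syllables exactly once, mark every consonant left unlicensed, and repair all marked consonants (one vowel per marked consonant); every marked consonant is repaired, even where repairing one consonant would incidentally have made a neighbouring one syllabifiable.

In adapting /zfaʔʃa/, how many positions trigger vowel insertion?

After substitution the input is /pðaʒʃa/.
The unsyllabifiable consonants are /p/, /ʒ/; each receives one epenthetic vowel.

2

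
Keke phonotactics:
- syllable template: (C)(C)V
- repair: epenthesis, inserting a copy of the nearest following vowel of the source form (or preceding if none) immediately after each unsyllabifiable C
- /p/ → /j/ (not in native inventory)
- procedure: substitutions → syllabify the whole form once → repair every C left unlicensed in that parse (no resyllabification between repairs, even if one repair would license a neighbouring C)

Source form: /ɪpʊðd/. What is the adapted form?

Substitution: /p/ → /j/, giving /ɪjʊðd/.
Syllabifying with onset maximization leaves /ð/, /d/ stranded (no codas are permitted; onsets may contain at most 2 consonants).
Each unlicensed consonant becomes the onset of a new syllable: /ð/ → /ðʊ/, /d/ → /dʊ/.

ɪjʊðʊdʊ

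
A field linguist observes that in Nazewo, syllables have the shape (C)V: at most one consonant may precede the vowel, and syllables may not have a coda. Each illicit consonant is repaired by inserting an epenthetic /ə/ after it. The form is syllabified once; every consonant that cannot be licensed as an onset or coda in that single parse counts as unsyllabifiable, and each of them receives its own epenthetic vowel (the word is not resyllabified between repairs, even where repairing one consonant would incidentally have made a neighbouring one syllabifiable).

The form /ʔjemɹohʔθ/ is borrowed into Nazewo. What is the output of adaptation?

ʔəjeməɹohəʔəθə

The consonants /ʔ/, /m/, /h/, /ʔ/, /θ/ cannot be parsed into a legal (C)V syllable (no codas are permitted; onsets are limited to one consonant).
Each unlicensed consonant becomes the onset of a new syllable: /ʔ/ → /ʔə/, /m/ → /mə/, /h/ → /hə/, /ʔ/ → /ʔə/, /θ/ → /θə/.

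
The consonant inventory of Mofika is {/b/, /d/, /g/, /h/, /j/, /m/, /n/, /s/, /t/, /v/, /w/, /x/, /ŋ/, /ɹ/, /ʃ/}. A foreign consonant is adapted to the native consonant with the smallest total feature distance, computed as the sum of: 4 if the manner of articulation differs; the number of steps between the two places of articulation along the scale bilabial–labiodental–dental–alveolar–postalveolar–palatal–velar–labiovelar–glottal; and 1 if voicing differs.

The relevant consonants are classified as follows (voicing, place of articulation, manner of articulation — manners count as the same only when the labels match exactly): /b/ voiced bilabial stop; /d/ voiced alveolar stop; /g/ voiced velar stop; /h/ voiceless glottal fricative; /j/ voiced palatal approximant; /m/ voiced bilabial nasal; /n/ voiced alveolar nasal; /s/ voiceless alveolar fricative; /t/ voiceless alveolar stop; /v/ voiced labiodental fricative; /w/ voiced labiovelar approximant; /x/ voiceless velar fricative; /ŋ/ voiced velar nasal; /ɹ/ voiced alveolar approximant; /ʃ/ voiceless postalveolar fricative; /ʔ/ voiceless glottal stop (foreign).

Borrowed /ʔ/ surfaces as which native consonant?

g

/g/ is closest: same manner (stop), place distance 2 (glottal→velar), voicing differs (+1); total 3. Next closest is /h/ at distance 4.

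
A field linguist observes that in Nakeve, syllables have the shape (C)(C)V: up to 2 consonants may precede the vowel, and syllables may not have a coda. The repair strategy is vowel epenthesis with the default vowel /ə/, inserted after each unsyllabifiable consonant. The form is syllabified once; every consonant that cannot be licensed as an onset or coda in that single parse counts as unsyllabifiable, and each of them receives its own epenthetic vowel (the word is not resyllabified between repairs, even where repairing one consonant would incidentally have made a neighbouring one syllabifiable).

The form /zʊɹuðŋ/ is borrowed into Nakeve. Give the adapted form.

zʊɹuðəŋə

Syllabifying with onset maximization leaves /ð/, /ŋ/ stranded (no codas are permitted; onsets may contain at most 2 consonants).
Inserting the epenthetic vowel yields /ð/ → /ðə/, /ŋ/ → /ŋə/.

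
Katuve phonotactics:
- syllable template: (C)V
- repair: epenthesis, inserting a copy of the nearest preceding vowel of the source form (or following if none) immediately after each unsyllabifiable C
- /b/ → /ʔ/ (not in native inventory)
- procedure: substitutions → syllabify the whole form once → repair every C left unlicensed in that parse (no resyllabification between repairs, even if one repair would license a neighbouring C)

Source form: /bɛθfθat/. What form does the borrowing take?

Substitution: /b/ → /ʔ/, giving /ʔɛθfθat/.
Under (C)V, the unsyllabifiable consonants are /θ/, /f/, /t/ (no codas are permitted; onsets are limited to one consonant).
Epenthesis after each stranded consonant: /θ/ → /θɛ/, /f/ → /fɛ/, /t/ → /ta/.

ʔɛθɛfɛθata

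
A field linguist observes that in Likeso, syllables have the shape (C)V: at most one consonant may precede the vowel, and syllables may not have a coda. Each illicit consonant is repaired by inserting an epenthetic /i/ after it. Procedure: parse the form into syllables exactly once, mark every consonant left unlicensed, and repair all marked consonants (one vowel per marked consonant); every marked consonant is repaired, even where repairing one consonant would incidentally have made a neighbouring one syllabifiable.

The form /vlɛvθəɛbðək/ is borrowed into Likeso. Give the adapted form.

vilɛviθəɛbiðəki

Under (C)V, the unsyllabifiable consonants are /v/, /v/, /b/, /k/ (no codas are permitted; onsets are limited to one consonant).
Inserting the epenthetic vowel yields /v/ → /vi/, /v/ → /vi/, /b/ → /bi/, /k/ → /ki/.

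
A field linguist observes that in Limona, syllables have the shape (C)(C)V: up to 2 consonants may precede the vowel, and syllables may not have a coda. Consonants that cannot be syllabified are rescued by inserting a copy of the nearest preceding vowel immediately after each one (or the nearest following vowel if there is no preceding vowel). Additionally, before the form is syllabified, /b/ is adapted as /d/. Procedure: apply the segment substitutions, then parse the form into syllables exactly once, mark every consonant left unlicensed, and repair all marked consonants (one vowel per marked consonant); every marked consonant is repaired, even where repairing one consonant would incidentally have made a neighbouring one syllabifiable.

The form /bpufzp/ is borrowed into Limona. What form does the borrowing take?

Substitution: /b/ → /d/, giving /dpufzp/.
The consonants /f/, /z/, /p/ cannot be parsed into a legal (C)(C)V syllable (no codas are permitted; onsets may contain at most 2 consonants).
Epenthesis after each stranded consonant: /f/ → /fu/, /z/ → /zu/, /p/ → /pu/.

dpufuzupu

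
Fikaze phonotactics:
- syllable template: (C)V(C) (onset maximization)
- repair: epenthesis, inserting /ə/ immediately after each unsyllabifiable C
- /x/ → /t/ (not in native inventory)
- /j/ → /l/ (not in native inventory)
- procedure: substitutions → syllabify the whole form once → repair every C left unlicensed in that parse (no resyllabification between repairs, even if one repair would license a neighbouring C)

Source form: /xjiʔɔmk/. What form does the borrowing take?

Substitution: /x/ → /t/, /j/ → /l/, giving /tliʔɔmk/.
The consonants /t/, /k/ cannot be parsed into a legal (C)V(C) syllable (at most one coda consonant is licensed; onsets are limited to one consonant).
Each unlicensed consonant becomes the onset of a new syllable: /t/ → /tə/, /k/ → /kə/.

təliʔɔmkə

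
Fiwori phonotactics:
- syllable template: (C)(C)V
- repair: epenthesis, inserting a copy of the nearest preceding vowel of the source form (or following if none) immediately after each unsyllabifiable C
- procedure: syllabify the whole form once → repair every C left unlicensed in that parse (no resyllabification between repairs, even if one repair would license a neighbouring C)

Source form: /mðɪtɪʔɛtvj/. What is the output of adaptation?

The consonants /t/, /v/, /j/ cannot be parsed into a legal (C)(C)V syllable (no codas are permitted; onsets may contain at most 2 consonants).
Inserting the epenthetic vowel yields /t/ → /tɛ/, /v/ → /vɛ/, /j/ → /jɛ/.

mðɪtɪʔɛtɛvɛjɛ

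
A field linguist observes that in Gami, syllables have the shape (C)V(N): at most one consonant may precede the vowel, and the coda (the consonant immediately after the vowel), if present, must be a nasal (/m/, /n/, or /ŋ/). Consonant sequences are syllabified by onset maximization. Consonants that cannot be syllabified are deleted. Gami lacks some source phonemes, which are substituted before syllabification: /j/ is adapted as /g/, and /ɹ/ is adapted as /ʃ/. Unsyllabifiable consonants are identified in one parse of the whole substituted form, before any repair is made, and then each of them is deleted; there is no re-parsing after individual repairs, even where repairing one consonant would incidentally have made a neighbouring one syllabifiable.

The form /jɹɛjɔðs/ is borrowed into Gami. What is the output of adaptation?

Substitution: /j/ → /g/, /ɹ/ → /ʃ/, giving /gʃɛgɔðs/.
The consonants /g/, /ð/, /s/ cannot be parsed into a legal (C)V(N) syllable (only a nasal (/m/, /n/, or /ŋ/) is licensed in coda position; onsets are limited to one consonant).
Deleting the stranded consonants removes /g/, /ð/, /s/.

ʃɛgɔ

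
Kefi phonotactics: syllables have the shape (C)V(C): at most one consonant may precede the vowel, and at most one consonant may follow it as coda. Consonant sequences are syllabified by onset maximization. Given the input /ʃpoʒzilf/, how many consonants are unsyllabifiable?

2

Under (C)V(C), the unsyllabifiable consonants are /ʃ/, /f/ (at most one coda consonant is licensed; onsets are limited to one consonant).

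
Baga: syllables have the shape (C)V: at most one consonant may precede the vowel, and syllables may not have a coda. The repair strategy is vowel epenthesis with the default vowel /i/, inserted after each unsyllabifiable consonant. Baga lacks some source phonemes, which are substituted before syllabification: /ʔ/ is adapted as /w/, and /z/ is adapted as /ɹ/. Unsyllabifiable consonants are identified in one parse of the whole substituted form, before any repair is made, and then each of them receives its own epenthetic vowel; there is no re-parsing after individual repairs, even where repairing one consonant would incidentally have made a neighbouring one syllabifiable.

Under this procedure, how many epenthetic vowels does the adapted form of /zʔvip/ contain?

3

After substitution the input is /ɹwvip/.
The unsyllabifiable consonants are /ɹ/, /w/, /p/; each receives one epenthetic vowel.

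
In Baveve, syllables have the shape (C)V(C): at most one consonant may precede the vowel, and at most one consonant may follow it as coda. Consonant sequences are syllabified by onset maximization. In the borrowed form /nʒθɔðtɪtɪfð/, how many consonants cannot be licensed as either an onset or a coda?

3

The consonants /n/, /ʒ/, /ð/ cannot be parsed into a legal (C)V(C) syllable (at most one coda consonant is licensed; onsets are limited to one consonant).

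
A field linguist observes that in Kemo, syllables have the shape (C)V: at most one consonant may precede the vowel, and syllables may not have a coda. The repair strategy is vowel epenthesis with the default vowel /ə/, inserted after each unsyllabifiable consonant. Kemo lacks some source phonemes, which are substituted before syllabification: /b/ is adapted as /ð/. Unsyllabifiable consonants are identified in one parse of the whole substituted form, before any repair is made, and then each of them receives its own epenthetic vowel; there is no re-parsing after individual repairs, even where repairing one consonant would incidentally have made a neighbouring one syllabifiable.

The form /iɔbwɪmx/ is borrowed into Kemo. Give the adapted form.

Substitution: /b/ → /ð/, giving /iɔðwɪmx/.
Under (C)V, the unsyllabifiable consonants are /ð/, /m/, /x/ (no codas are permitted; onsets are limited to one consonant).
Each unlicensed consonant becomes the onset of a new syllable: /ð/ → /ðə/, /m/ → /mə/, /x/ → /xə/.

iɔðəwɪməxə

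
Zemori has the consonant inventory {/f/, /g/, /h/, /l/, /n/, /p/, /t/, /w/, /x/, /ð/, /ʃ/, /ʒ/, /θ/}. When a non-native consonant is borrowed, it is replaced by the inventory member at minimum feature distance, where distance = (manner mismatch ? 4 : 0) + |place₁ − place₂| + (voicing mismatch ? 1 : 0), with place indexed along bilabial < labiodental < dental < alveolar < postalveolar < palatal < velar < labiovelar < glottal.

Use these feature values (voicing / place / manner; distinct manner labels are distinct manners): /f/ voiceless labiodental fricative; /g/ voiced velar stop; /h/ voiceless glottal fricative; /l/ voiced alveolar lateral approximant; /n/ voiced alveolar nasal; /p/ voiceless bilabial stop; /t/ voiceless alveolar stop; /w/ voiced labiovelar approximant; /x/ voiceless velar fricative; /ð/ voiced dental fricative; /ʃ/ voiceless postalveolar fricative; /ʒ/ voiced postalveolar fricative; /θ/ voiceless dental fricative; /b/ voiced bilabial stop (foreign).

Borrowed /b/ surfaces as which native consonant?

/p/ is closest: same manner (stop), place distance 0 (bilabial→bilabial), voicing differs (+1); total 1. Next closest is /t/ at distance 4.

p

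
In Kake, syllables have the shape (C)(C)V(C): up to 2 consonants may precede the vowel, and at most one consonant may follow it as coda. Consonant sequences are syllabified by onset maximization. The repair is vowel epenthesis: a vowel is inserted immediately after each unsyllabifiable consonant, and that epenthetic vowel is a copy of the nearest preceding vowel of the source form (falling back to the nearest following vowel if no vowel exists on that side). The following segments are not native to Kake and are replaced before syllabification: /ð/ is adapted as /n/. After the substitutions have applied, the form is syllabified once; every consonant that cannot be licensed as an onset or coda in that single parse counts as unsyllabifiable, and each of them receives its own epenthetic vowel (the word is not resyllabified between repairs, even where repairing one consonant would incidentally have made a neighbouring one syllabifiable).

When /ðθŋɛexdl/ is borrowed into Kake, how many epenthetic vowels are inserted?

After substitution the input is /nθŋɛexdl/.
The unsyllabifiable consonants are /n/, /d/, /l/; each receives one epenthetic vowel.

3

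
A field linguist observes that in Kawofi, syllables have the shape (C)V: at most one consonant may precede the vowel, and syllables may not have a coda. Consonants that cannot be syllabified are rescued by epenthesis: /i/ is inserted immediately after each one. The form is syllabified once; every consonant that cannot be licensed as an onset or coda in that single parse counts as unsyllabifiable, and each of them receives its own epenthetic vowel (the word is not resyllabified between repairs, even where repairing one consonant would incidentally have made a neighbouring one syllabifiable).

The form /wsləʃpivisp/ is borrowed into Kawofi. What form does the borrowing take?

Syllabifying with onset maximization leaves /w/, /s/, /ʃ/, /s/, /p/ stranded (no codas are permitted; onsets are limited to one consonant).
Inserting the epenthetic vowel yields /w/ → /wi/, /s/ → /si/, /ʃ/ → /ʃi/, /s/ → /si/, /p/ → /pi/.

wisiləʃipivisipi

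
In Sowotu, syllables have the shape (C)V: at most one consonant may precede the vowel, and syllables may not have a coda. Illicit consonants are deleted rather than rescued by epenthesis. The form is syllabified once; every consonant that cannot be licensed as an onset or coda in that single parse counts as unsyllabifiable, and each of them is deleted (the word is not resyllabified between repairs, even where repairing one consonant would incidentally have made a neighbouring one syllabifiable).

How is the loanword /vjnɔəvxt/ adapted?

nɔə

The consonants /v/, /j/, /v/, /x/, /t/ cannot be parsed into a legal (C)V syllable (no codas are permitted; onsets are limited to one consonant).
Deleting the stranded consonants removes /v/, /j/, /v/, /x/, /t/.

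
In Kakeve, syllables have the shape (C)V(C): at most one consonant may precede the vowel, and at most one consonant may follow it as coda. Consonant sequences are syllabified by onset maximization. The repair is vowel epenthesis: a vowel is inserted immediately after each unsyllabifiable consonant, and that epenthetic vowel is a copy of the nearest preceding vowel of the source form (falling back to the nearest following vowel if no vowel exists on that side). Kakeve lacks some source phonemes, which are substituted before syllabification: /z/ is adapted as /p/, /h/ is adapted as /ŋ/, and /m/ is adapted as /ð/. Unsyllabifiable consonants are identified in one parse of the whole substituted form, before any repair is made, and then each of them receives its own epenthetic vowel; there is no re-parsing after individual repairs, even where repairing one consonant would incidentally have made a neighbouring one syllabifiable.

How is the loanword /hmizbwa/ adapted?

Substitution: /h/ → /ŋ/, /m/ → /ð/, /z/ → /p/, giving /ŋðipbwa/.
The consonants /ŋ/, /b/ cannot be parsed into a legal (C)V(C) syllable (at most one coda consonant is licensed; onsets are limited to one consonant).
Each unlicensed consonant becomes the onset of a new syllable: /ŋ/ → /ŋi/, /b/ → /bi/.

ŋiðipbiwa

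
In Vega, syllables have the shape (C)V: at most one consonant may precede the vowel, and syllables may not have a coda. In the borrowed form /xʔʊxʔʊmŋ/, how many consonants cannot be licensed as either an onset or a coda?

4

The consonants /x/, /x/, /m/, /ŋ/ cannot be parsed into a legal (C)V syllable (no codas are permitted; onsets are limited to one consonant).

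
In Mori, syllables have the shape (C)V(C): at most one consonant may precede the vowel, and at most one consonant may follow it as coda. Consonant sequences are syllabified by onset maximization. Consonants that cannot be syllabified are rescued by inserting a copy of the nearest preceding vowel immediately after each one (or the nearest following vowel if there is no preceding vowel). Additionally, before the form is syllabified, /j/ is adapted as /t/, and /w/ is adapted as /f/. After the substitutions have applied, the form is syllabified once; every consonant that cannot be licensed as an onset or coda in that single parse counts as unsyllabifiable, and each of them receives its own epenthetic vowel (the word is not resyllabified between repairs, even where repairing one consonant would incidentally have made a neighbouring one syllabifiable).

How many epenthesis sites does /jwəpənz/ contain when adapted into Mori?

After substitution the input is /tfəpənz/.
The unsyllabifiable consonants are /t/, /z/; each receives one epenthetic vowel.

2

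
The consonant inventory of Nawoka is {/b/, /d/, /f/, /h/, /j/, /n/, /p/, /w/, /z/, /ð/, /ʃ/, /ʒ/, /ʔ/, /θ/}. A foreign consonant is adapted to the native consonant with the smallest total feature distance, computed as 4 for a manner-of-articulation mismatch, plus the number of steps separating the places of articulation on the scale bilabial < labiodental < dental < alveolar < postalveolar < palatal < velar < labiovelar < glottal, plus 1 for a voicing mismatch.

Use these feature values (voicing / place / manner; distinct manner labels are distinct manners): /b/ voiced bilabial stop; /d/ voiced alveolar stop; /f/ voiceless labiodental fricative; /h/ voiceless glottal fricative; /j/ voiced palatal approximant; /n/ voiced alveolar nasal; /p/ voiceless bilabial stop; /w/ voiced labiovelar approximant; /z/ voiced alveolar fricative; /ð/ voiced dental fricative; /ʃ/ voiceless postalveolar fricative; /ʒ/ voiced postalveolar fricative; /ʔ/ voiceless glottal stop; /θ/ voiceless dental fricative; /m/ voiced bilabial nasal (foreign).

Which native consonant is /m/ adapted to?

n

/n/ is closest: same manner (nasal), place distance 3 (bilabial→alveolar), same voicing; total 3. Next closest is /b/ at distance 4.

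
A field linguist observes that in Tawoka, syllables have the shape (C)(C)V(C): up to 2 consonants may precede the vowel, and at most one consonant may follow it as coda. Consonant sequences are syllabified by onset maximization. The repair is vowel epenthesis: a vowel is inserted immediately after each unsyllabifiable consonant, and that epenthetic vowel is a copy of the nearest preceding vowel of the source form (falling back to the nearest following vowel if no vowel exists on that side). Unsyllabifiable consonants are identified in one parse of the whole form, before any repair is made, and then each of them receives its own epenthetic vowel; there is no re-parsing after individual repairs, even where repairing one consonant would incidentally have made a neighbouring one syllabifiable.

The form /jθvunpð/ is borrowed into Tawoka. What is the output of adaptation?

juθvunpuðu

The consonants /j/, /p/, /ð/ cannot be parsed into a legal (C)(C)V(C) syllable (at most one coda consonant is licensed; onsets may contain at most 2 consonants).
Epenthesis after each stranded consonant: /j/ → /ju/, /p/ → /pu/, /ð/ → /ðu/.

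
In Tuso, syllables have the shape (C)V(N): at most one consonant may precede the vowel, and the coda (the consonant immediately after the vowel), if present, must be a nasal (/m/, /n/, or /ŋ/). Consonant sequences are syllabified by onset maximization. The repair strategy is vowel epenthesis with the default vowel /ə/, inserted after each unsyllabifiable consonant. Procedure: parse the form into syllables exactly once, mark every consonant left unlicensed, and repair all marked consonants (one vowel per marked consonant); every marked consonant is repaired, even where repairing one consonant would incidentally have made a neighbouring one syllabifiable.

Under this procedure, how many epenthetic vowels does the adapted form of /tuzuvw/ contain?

2

The unsyllabifiable consonants are /v/, /w/; each receives one epenthetic vowel.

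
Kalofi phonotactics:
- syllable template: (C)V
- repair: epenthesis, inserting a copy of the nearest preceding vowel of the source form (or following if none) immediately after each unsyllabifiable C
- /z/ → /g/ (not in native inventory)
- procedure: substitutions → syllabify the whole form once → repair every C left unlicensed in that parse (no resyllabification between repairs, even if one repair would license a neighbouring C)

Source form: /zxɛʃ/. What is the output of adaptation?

Substitution: /z/ → /g/, giving /gxɛʃ/.
The consonants /g/, /ʃ/ cannot be parsed into a legal (C)V syllable (no codas are permitted; onsets are limited to one consonant).
Each unlicensed consonant becomes the onset of a new syllable: /g/ → /gɛ/, /ʃ/ → /ʃɛ/.

gɛxɛʃɛ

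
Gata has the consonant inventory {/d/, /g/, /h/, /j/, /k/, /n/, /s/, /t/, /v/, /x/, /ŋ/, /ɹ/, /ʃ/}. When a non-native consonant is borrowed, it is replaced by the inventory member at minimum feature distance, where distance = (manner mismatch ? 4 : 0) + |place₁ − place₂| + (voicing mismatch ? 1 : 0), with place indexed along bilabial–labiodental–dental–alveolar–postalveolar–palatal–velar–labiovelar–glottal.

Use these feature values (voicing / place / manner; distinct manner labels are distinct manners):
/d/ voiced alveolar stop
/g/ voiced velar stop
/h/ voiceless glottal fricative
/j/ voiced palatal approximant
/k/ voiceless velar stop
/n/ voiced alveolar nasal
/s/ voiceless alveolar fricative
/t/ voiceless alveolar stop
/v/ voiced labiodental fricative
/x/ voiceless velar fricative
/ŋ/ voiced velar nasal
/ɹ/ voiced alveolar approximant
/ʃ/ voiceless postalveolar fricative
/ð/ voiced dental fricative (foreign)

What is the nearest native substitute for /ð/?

v

/v/ is closest: same manner (fricative), place distance 1 (dental→labiodental), same voicing; total 1. Next closest is /s/ at distance 2.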